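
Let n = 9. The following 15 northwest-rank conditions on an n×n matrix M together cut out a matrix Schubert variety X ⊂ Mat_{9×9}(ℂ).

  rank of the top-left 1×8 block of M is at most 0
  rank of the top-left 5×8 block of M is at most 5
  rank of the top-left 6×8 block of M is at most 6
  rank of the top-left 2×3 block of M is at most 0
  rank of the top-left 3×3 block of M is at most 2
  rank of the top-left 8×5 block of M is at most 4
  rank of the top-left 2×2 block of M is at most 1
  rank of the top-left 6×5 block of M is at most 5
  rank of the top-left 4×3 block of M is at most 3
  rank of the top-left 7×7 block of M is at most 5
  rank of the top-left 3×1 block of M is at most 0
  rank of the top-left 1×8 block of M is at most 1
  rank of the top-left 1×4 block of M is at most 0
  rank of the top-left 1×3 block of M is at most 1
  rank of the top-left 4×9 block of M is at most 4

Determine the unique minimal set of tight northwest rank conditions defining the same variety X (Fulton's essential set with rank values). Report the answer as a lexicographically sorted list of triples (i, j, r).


Computing R[i][j] = min implied NW-rank bound (n=9, 15 conditions):

  0 | 0 | 0 | 0 | 0 | 0 | 0 | 0 | 1
  0 | 0 | 0 | 1 | 1 | 1 | 1 | 1 | 2
  0 | 1 | 1 | 2 | 2 | 2 | 2 | 2 | 3
  1 | 2 | 2 | 3 | 3 | 3 | 3 | 3 | 4
  1 | 2 | 3 | 4 | 4 | 4 | 4 | 4 | 5
  1 | 2 | 3 | 4 | 4 | 5 | 5 | 5 | 6
  1 | 2 | 3 | 4 | 4 | 5 | 5 | 6 | 7
  1 | 2 | 3 | 4 | 4 | 5 | 6 | 7 | 8
  1 | 2 | 3 | 4 | 5 | 6 | 7 | 8 | 9

hence w(1..9) = (9, 4, 2, 1, 3, 6, 8, 7, 5).

Rothe diagram D(w) (16 cells), 5 SE-corners (essential conditions):

[(1, 8, 0), (2, 3, 0), (3, 1, 0), (7, 7, 5), (8, 5, 4)]


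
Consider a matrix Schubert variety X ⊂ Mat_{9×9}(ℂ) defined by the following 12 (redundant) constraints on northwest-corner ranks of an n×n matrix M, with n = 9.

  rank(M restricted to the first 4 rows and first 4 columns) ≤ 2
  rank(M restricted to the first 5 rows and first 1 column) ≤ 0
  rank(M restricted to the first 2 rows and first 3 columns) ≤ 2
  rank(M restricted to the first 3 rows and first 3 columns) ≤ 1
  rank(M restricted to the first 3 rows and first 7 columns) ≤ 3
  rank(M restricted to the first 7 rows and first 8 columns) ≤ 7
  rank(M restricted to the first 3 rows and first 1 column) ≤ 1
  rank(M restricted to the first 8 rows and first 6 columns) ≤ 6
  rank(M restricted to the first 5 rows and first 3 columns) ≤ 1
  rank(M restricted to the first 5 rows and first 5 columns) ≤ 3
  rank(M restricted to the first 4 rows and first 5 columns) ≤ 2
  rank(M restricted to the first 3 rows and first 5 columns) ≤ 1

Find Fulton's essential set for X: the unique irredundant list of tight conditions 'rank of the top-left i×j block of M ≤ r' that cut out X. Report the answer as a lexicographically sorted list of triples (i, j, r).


Recovering R(i,j) via the rank-extension bound from the 12 conditions:

  i=1: 0, 1, 1, 1, 1, 1, 1, 1, 1
  i=2: 0, 1, 1, 1, 1, 2, 2, 2, 2
  i=3: 0, 1, 1, 1, 1, 2, 3, 3, 3
  i=4: 0, 1, 1, 2, 2, 3, 4, 4, 4
  i=5: 0, 1, 1, 2, 3, 4, 5, 5, 5
  i=6: 1, 2, 2, 3, 4, 5, 6, 6, 6
  i=7: 1, 2, 3, 4, 5, 6, 7, 7, 7
  i=8: 1, 2, 3, 4, 5, 6, 7, 8, 8
  i=9: 1, 2, 3, 4, 5, 6, 7, 8, 9

the unique w with this rank table is (2, 6, 7, 4, 5, 1, 3, 8, 9).

ℓ(w)=13; the 3 essential cells (i,j,r):

[(3, 5, 1), (5, 1, 0), (5, 3, 1)]


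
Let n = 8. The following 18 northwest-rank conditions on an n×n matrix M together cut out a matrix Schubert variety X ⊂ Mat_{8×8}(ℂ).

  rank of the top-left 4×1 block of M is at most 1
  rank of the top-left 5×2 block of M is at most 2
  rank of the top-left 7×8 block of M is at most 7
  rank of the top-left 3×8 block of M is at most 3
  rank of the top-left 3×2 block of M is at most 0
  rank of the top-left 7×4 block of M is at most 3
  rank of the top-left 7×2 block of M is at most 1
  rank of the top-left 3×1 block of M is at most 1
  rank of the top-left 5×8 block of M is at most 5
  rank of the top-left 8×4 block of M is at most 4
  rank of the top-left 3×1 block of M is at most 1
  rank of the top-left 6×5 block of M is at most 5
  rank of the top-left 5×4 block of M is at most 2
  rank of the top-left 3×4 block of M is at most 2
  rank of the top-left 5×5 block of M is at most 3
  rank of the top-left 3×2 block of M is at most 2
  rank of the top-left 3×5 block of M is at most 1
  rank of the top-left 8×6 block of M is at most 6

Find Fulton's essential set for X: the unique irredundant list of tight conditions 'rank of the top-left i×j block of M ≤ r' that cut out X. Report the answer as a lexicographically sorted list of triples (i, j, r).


Recovering R(i,j) via the rank-extension bound from the 18 conditions:

  0 | 0 | 1 | 1 | 1 | 1 | 1 | 1
  0 | 0 | 1 | 1 | 1 | 2 | 2 | 2
  0 | 0 | 1 | 1 | 1 | 2 | 3 | 3
  1 | 1 | 2 | 2 | 2 | 3 | 4 | 4
  1 | 1 | 2 | 2 | 3 | 4 | 5 | 5
  1 | 1 | 2 | 3 | 4 | 5 | 6 | 6
  1 | 1 | 2 | 3 | 4 | 5 | 6 | 7
  1 | 2 | 3 | 4 | 5 | 6 | 7 | 8

so w = (3, 6, 7, 1, 5, 4, 8, 2).

Fulton essential set (4 of the 14 Rothe cells):

[(3, 2, 0), (3, 5, 1), (5, 4, 2), (7, 2, 1)]


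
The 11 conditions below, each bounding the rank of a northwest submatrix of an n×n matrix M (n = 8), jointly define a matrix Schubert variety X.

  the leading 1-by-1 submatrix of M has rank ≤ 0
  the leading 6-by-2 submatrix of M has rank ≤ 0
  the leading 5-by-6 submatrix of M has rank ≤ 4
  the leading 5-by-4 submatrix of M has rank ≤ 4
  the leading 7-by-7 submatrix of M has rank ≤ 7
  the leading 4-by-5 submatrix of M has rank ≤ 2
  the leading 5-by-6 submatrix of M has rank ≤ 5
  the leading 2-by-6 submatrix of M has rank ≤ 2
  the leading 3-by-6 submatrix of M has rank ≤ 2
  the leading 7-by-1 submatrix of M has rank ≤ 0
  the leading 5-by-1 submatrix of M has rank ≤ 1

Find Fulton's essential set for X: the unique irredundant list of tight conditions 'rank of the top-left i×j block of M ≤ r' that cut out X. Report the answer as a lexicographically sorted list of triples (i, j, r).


Recovering R(i,j) via the rank-extension bound from the 11 conditions:

  0 | 0 | 1 | 1 | 1 | 1 | 1 | 1
  0 | 0 | 1 | 2 | 2 | 2 | 2 | 2
  0 | 0 | 1 | 2 | 2 | 2 | 3 | 3
  0 | 0 | 1 | 2 | 2 | 3 | 4 | 4
  0 | 0 | 1 | 2 | 3 | 4 | 5 | 5
  0 | 0 | 1 | 2 | 3 | 4 | 5 | 6
  0 | 1 | 2 | 3 | 4 | 5 | 6 | 7
  1 | 2 | 3 | 4 | 5 | 6 | 7 | 8

the unique w with this rank table is (3, 4, 7, 6, 5, 8, 2, 1).

4 SE-corners of the 16-cell Rothe diagram give Ess(w):

[(3, 6, 2), (4, 5, 2), (6, 2, 0), (7, 1, 0)]


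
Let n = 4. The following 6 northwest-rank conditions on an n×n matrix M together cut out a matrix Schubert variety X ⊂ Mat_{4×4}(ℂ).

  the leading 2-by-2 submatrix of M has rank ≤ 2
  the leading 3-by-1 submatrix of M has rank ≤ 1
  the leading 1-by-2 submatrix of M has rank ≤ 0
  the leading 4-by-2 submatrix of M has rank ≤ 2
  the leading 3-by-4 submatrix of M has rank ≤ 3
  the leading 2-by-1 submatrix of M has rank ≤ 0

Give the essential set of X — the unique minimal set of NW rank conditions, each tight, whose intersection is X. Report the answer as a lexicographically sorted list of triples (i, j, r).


Reconstructing r_w from the 6 given conditions:

  0 0 1 1
  0 1 2 2
  1 2 3 3
  1 2 3 4

reading off 1-entries of Δ²R: w = (3, 2, 1, 4).

|D(w)|=3, |Ess(w)|=2:

[(1, 2, 0), (2, 1, 0)]


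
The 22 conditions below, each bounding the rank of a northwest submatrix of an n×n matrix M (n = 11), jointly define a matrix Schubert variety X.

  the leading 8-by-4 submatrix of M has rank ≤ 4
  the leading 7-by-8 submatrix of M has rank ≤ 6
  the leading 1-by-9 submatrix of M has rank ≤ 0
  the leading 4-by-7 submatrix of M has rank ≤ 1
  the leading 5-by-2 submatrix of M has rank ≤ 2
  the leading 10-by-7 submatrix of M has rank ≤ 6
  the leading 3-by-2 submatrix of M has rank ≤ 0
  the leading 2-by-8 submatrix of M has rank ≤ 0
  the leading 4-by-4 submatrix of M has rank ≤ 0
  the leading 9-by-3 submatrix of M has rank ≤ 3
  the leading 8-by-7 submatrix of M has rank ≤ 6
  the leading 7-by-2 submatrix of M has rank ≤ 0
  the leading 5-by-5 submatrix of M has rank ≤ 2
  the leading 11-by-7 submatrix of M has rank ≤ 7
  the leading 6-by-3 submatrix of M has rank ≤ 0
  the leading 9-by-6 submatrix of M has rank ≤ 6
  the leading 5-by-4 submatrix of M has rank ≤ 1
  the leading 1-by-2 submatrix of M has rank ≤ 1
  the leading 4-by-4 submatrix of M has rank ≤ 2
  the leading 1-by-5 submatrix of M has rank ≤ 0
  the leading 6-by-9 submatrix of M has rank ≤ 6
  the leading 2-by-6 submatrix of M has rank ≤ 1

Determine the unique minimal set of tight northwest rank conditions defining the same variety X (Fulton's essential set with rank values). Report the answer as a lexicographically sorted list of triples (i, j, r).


Recovering R(i,j) via the rank-extension bound from the 22 conditions:

  row 1: 0 0 0 0 0 0 0 0 0 1 1
  row 2: 0 0 0 0 0 0 0 0 1 2 2
  row 3: 0 0 0 0 1 1 1 1 2 3 3
  row 4: 0 0 0 0 1 1 1 2 3 4 4
  row 5: 0 0 0 1 2 2 2 3 4 5 5
  row 6: 0 0 0 1 2 3 3 4 5 6 6
  row 7: 0 0 1 2 3 4 4 5 6 7 7
  row 8: 1 1 2 3 4 5 5 6 7 8 8
  row 9: 1 2 3 4 5 6 6 7 8 9 9
  row 10: 1 2 3 4 5 6 6 7 8 9 10
  row 11: 1 2 3 4 5 6 7 8 9 10 11

hence w(1..11) = (10, 9, 5, 8, 4, 6, 3, 1, 2, 11, 7).

|D(w)|=36, |Ess(w)|=7:

[(1, 9, 0), (2, 8, 0), (4, 4, 0), (4, 7, 1), (6, 3, 0), (7, 2, 0), (10, 7, 6)]


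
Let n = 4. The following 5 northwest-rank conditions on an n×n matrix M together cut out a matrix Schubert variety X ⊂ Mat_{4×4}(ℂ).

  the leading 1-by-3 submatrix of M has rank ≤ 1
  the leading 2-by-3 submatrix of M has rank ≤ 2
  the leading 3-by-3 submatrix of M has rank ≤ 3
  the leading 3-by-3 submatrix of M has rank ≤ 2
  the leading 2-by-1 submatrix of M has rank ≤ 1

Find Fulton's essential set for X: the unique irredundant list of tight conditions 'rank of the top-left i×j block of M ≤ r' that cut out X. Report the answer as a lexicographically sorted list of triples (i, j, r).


Rank table r_w(4×4) implied by the 5 constraints:

  1 1 1 1
  1 2 2 2
  1 2 2 3
  1 2 3 4

giving w = (1, 2, 4, 3) via Δ²R.

ℓ(w)=1; the 1 essential cell (i,j,r):

[(3, 3, 2)]


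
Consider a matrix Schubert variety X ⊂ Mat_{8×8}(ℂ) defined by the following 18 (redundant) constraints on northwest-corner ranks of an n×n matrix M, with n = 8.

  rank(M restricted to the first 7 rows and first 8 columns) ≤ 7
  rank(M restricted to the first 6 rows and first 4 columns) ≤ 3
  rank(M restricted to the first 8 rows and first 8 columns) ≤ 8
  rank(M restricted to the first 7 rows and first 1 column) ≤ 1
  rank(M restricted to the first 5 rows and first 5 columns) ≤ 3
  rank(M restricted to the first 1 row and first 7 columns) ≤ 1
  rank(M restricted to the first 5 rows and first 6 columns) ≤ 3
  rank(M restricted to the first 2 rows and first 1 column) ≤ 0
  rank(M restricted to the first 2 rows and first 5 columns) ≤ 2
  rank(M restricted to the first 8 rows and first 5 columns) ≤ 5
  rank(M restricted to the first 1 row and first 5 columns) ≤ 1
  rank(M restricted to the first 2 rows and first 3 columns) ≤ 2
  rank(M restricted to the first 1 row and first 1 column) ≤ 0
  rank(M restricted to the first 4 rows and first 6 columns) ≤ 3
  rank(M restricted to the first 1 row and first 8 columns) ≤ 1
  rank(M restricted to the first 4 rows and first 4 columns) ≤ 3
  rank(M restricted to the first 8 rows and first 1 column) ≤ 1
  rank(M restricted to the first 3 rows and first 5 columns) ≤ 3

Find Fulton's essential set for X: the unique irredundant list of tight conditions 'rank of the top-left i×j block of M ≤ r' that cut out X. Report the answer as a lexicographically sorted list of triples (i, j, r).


Computing R[i][j] = min implied NW-rank bound (n=8, 18 conditions):

  0, 1, 1, 1, 1, 1, 1, 1
  0, 1, 2, 2, 2, 2, 2, 2
  1, 2, 3, 3, 3, 3, 3, 3
  1, 2, 3, 3, 3, 3, 4, 4
  1, 2, 3, 3, 3, 3, 4, 5
  1, 2, 3, 3, 4, 4, 5, 6
  1, 2, 3, 4, 5, 5, 6, 7
  1, 2, 3, 4, 5, 6, 7, 8

the unique w with this rank table is (2, 3, 1, 7, 8, 5, 4, 6).

ℓ(w)=9; the 3 essential cells (i,j,r):

[(2, 1, 0), (5, 6, 3), (6, 4, 3)]


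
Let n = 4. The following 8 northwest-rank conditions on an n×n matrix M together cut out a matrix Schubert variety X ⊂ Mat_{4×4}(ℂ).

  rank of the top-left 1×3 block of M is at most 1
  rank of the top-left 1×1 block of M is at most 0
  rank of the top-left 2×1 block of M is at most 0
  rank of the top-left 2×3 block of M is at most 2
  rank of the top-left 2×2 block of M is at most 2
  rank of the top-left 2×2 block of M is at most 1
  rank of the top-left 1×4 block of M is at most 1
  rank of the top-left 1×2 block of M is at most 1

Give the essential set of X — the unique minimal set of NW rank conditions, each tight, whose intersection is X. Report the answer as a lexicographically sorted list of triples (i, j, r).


The tightest implied rank at each (i,j), from the 8 conditions:

  0, 1, 1, 1
  0, 1, 2, 2
  1, 2, 3, 3
  1, 2, 3, 4

the unique w with this rank table is (2, 3, 1, 4).

|D(w)|=2, |Ess(w)|=1:

[(2, 1, 0)]


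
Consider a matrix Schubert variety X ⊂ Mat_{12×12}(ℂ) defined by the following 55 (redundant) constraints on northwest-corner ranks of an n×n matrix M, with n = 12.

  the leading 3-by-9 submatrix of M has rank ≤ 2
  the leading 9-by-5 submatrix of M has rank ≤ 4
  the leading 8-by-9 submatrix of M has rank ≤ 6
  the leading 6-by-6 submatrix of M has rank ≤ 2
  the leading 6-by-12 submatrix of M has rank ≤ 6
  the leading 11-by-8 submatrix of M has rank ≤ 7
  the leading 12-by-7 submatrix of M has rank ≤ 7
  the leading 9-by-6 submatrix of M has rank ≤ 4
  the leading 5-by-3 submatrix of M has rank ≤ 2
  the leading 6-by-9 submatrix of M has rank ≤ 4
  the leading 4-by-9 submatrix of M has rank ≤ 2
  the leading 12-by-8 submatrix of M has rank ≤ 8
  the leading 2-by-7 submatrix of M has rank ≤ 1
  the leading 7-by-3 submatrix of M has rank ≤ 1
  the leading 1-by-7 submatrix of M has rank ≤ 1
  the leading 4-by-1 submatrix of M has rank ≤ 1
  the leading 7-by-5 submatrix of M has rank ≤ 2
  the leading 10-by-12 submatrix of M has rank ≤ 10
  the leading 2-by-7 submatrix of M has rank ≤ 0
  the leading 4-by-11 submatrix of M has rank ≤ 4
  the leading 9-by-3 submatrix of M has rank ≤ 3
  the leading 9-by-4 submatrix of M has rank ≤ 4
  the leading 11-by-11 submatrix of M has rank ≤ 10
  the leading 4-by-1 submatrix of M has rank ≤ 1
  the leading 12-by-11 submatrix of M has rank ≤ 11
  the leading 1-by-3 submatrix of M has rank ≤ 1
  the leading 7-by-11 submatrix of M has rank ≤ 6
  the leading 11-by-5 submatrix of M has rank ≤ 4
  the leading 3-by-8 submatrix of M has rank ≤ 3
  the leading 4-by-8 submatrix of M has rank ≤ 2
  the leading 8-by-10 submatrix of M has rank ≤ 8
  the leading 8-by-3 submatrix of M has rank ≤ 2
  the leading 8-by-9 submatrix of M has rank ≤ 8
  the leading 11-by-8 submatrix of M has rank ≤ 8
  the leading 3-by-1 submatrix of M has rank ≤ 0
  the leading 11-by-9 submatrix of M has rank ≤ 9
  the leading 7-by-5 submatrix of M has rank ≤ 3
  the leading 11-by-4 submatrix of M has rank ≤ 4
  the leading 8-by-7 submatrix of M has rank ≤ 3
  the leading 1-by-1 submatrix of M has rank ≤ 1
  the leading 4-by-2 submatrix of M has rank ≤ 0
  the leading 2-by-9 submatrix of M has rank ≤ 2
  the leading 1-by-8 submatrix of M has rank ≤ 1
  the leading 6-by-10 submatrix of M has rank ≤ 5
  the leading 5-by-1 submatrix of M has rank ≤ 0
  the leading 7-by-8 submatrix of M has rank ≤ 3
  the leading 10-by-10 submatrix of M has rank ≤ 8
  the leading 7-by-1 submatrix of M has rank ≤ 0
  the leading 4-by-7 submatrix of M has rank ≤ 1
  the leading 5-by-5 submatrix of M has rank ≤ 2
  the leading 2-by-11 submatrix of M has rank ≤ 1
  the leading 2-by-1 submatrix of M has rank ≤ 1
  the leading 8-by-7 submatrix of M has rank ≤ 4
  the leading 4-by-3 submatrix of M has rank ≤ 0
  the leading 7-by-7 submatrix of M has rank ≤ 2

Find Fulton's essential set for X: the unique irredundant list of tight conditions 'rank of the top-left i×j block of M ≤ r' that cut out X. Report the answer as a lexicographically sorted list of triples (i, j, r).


Propagating the 55 rank bounds to every northwest block:

  0  0  0  0  0  0  0  1  1  1  1  1
  0  0  0  0  0  0  0  1  1  1  1  2
  0  0  0  1  1  1  1  2  2  2  2  3
  0  0  0  1  1  1  1  2  2  3  3  4
  0  1  1  2  2  2  2  3  3  4  4  5
  0  1  1  2  2  2  2  3  4  5  5  6
  0  1  1  2  2  2  2  3  4  5  6  7
  1  2  2  3  3  3  3  4  5  6  7  8
  1  2  3  4  4  4  4  5  6  7  8  9
  1  2  3  4  4  5  5  6  7  8  9  10
  1  2  3  4  4  5  6  7  8  9  10  11
  1  2  3  4  5  6  7  8  9  10  11  12

so w = (8, 12, 4, 10, 2, 9, 11, 1, 3, 6, 7, 5).

ℓ(w)=40; the 9 essential cells (i,j,r):

[(2, 7, 0), (2, 11, 1), (4, 3, 0), (4, 7, 1), (4, 9, 2), (7, 1, 0), (7, 3, 1), (7, 7, 2), (11, 5, 4)]


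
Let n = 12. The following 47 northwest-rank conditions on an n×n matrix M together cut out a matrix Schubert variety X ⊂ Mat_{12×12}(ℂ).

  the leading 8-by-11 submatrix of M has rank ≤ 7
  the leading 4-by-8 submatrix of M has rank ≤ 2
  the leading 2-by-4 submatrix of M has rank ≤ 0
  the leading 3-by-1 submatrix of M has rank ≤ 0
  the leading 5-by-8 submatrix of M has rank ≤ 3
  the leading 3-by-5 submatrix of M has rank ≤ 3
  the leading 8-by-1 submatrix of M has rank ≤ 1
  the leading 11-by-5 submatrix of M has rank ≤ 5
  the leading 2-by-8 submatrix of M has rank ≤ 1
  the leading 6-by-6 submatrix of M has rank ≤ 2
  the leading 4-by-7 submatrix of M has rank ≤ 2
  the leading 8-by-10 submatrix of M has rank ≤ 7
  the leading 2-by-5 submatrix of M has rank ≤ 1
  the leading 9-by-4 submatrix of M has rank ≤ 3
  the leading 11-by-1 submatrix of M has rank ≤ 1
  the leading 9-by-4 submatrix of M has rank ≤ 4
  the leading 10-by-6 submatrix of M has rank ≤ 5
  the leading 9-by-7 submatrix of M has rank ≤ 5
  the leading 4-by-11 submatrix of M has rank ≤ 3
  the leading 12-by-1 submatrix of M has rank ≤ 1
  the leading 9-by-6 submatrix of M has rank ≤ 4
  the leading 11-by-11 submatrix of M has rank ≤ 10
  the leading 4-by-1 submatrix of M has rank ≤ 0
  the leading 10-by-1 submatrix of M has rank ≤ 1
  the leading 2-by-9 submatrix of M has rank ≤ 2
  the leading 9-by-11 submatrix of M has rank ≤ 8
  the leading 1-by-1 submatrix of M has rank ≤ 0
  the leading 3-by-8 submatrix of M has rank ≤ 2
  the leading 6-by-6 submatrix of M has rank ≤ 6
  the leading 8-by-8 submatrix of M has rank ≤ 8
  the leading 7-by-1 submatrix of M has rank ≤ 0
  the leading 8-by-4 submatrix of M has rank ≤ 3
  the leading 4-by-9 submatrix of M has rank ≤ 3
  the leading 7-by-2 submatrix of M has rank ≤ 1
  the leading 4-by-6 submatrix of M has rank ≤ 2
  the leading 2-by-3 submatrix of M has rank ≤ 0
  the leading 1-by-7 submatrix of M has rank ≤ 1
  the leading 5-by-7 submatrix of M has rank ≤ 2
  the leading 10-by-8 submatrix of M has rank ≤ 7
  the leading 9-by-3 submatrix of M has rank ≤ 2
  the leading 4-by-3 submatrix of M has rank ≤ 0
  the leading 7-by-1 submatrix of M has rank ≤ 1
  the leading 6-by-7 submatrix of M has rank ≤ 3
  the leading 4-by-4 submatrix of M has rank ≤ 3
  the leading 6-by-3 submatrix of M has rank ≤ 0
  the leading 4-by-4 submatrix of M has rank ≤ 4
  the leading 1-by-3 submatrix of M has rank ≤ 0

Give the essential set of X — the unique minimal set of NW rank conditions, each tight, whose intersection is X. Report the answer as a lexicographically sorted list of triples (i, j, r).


Reconstructing r_w from the 47 given conditions:

  R[1]: 0 | 0 | 0 | 0 | 1 | 1 | 1 | 1 | 1 | 1 | 1 | 1
  R[2]: 0 | 0 | 0 | 0 | 1 | 1 | 1 | 1 | 2 | 2 | 2 | 2
  R[3]: 0 | 0 | 0 | 1 | 2 | 2 | 2 | 2 | 3 | 3 | 3 | 3
  R[4]: 0 | 0 | 0 | 1 | 2 | 2 | 2 | 2 | 3 | 3 | 3 | 4
  R[5]: 0 | 0 | 0 | 1 | 2 | 2 | 2 | 3 | 4 | 4 | 4 | 5
  R[6]: 0 | 0 | 0 | 1 | 2 | 2 | 3 | 4 | 5 | 5 | 5 | 6
  R[7]: 0 | 1 | 1 | 2 | 3 | 3 | 4 | 5 | 6 | 6 | 6 | 7
  R[8]: 1 | 2 | 2 | 3 | 4 | 4 | 5 | 6 | 7 | 7 | 7 | 8
  R[9]: 1 | 2 | 2 | 3 | 4 | 4 | 5 | 6 | 7 | 8 | 8 | 9
  R[10]: 1 | 2 | 3 | 4 | 5 | 5 | 6 | 7 | 8 | 9 | 9 | 10
  R[11]: 1 | 2 | 3 | 4 | 5 | 6 | 7 | 8 | 9 | 10 | 10 | 11
  R[12]: 1 | 2 | 3 | 4 | 5 | 6 | 7 | 8 | 9 | 10 | 11 | 12

the unique w with this rank table is (5, 9, 4, 12, 8, 7, 2, 1, 10, 3, 6, 11).

|D(w)|=34, |Ess(w)|=10:

[(2, 4, 0), (2, 8, 1), (4, 8, 2), (4, 11, 3), (5, 7, 2), (6, 3, 0), (6, 6, 2), (7, 1, 0), (9, 3, 2), (9, 6, 4)]


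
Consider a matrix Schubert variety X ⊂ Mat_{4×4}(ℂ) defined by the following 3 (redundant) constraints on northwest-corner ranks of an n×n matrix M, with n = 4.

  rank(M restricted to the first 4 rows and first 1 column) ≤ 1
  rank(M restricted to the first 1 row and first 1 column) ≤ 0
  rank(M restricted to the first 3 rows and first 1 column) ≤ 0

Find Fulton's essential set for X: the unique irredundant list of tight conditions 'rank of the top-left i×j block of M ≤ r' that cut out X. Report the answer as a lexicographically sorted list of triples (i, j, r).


Propagating the 3 rank bounds to every northwest block:

  i=1: 0 | 1 | 1 | 1
  i=2: 0 | 1 | 2 | 2
  i=3: 0 | 1 | 2 | 3
  i=4: 1 | 2 | 3 | 4

giving w = (2, 3, 4, 1) via Δ²R.

1 SE-corner of the 3-cell Rothe diagram gives Ess(w):

[(3, 1, 0)]


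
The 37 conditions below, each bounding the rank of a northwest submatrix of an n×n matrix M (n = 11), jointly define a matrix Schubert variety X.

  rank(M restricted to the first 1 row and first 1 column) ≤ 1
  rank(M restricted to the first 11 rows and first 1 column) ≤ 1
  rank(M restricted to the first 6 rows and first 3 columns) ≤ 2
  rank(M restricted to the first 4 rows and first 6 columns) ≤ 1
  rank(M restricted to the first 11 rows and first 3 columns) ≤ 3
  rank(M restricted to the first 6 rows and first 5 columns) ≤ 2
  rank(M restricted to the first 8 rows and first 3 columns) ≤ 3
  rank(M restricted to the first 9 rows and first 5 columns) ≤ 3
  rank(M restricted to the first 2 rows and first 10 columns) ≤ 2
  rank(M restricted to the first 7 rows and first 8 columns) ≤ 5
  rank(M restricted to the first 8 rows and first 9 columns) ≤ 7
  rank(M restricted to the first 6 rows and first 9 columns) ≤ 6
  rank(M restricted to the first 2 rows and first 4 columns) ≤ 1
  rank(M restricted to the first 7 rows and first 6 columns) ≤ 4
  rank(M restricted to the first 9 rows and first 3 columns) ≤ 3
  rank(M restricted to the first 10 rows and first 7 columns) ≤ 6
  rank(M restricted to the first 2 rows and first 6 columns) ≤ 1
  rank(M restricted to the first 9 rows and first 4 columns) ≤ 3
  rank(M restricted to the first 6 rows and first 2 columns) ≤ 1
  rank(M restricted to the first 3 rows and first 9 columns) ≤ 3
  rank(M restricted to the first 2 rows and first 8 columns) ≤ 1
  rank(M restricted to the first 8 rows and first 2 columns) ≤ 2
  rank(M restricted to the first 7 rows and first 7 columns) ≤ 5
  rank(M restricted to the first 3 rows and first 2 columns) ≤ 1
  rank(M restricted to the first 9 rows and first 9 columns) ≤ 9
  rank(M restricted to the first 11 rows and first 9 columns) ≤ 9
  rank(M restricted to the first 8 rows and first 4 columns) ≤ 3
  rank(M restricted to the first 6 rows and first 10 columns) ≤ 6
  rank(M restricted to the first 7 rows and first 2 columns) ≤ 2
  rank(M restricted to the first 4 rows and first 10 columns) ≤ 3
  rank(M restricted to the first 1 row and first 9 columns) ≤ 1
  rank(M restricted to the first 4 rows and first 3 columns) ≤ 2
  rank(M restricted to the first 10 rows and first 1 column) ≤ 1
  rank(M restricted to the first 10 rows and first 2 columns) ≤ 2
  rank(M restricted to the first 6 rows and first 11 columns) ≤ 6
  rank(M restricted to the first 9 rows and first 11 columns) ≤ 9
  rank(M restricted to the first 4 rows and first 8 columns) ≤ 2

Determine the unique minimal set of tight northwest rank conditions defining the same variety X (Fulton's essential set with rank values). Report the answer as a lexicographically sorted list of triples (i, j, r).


Computing R[i][j] = min implied NW-rank bound (n=11, 37 conditions):

  i=1: 1 | 1 | 1 | 1 | 1 | 1 | 1 | 1 | 1 | 1 | 1
  i=2: 1 | 1 | 1 | 1 | 1 | 1 | 1 | 1 | 2 | 2 | 2
  i=3: 1 | 1 | 1 | 1 | 1 | 1 | 2 | 2 | 3 | 3 | 3
  i=4: 1 | 1 | 1 | 1 | 1 | 1 | 2 | 2 | 3 | 3 | 4
  i=5: 1 | 1 | 2 | 2 | 2 | 2 | 3 | 3 | 4 | 4 | 5
  i=6: 1 | 1 | 2 | 2 | 2 | 3 | 4 | 4 | 5 | 5 | 6
  i=7: 1 | 2 | 3 | 3 | 3 | 4 | 5 | 5 | 6 | 6 | 7
  i=8: 1 | 2 | 3 | 3 | 3 | 4 | 5 | 6 | 7 | 7 | 8
  i=9: 1 | 2 | 3 | 3 | 3 | 4 | 5 | 6 | 7 | 8 | 9
  i=10: 1 | 2 | 3 | 4 | 4 | 5 | 6 | 7 | 8 | 9 | 10
  i=11: 1 | 2 | 3 | 4 | 5 | 6 | 7 | 8 | 9 | 10 | 11

hence w(1..11) = (1, 9, 7, 11, 3, 6, 2, 8, 10, 4, 5).

D(w) has 27 cells with 7 SE-corners; essential set:

[(2, 8, 1), (4, 6, 1), (4, 8, 2), (4, 10, 3), (6, 2, 1), (6, 5, 2), (9, 5, 3)]


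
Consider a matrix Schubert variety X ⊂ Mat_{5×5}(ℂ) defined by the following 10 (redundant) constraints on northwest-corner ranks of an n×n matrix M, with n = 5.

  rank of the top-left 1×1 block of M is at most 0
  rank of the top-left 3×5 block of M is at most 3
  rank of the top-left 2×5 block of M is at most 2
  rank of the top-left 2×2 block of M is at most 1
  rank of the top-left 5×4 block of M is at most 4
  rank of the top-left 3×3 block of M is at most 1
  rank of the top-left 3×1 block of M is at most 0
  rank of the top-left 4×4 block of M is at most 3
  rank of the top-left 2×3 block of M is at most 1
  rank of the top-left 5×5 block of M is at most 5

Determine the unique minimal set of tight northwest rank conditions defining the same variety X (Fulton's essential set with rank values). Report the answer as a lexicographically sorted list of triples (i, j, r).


Reconstructing r_w from the 10 given conditions:

  R[1]: 0, 1, 1, 1, 1
  R[2]: 0, 1, 1, 2, 2
  R[3]: 0, 1, 1, 2, 3
  R[4]: 1, 2, 2, 3, 4
  R[5]: 1, 2, 3, 4, 5

second differences of R give the permutation w = (2, 4, 5, 1, 3).

|D(w)|=5, |Ess(w)|=2:

[(3, 1, 0), (3, 3, 1)]


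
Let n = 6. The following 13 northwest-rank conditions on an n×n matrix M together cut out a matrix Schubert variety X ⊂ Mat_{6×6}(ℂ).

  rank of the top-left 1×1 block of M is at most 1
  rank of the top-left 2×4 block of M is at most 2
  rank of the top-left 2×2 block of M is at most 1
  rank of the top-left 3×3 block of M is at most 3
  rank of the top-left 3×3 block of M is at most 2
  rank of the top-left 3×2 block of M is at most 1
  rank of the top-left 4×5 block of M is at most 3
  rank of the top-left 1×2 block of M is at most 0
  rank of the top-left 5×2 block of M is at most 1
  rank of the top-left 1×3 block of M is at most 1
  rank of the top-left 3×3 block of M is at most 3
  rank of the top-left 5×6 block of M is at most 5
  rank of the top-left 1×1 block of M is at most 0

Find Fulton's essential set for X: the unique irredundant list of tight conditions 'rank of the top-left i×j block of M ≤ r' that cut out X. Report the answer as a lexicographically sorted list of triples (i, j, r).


Rank table r_w(6×6) implied by the 13 constraints:

  R[1]: 0 | 0 | 1 | 1 | 1 | 1
  R[2]: 1 | 1 | 2 | 2 | 2 | 2
  R[3]: 1 | 1 | 2 | 3 | 3 | 3
  R[4]: 1 | 1 | 2 | 3 | 3 | 4
  R[5]: 1 | 1 | 2 | 3 | 4 | 5
  R[6]: 1 | 2 | 3 | 4 | 5 | 6

second differences of R give the permutation w = (3, 1, 4, 6, 5, 2).

D(w) has 6 cells with 3 SE-corners; essential set:

[(1, 2, 0), (4, 5, 3), (5, 2, 1)]


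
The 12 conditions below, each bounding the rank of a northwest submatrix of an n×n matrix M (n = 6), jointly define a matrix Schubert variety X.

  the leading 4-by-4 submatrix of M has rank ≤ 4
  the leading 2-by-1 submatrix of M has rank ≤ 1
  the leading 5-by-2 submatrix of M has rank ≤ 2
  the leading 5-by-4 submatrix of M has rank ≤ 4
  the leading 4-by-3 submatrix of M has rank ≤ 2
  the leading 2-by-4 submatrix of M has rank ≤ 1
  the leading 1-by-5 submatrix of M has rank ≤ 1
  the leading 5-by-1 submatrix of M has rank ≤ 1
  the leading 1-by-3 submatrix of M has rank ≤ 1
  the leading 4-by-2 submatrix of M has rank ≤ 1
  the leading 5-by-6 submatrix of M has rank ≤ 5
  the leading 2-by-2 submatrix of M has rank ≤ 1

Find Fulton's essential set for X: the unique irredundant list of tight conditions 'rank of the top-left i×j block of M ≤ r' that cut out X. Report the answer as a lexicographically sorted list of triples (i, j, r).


Rank table r_w(6×6) implied by the 12 constraints:

  1  1  1  1  1  1
  1  1  1  1  2  2
  1  1  2  2  3  3
  1  1  2  3  4  4
  1  2  3  4  5  5
  1  2  3  4  5  6

hence w(1..6) = (1, 5, 3, 4, 2, 6).

ℓ(w)=5; the 2 essential cells (i,j,r):

[(2, 4, 1), (4, 2, 1)]


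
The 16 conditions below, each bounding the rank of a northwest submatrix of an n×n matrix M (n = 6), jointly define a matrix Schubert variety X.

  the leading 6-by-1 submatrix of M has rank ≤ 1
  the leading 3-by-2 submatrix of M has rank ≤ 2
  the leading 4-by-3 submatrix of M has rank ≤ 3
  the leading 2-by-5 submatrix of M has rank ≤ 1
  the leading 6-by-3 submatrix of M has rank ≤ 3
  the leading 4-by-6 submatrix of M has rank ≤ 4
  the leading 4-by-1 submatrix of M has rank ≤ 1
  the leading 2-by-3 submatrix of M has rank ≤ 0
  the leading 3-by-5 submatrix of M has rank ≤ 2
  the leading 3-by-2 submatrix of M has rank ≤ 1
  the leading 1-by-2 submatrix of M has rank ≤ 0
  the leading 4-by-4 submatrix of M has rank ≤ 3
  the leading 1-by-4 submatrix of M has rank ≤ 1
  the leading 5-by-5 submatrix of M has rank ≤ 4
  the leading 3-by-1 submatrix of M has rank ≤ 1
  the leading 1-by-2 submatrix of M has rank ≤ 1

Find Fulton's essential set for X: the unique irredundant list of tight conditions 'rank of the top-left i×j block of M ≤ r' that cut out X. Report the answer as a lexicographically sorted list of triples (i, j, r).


Propagating the 16 rank bounds to every northwest block:

  R[1]: 0, 0, 0, 1, 1, 1
  R[2]: 0, 0, 0, 1, 1, 2
  R[3]: 1, 1, 1, 2, 2, 3
  R[4]: 1, 2, 2, 3, 3, 4
  R[5]: 1, 2, 3, 4, 4, 5
  R[6]: 1, 2, 3, 4, 5, 6

so w = (4, 6, 1, 2, 3, 5).

Fulton essential set (2 of the 7 Rothe cells):

[(2, 3, 0), (2, 5, 1)]


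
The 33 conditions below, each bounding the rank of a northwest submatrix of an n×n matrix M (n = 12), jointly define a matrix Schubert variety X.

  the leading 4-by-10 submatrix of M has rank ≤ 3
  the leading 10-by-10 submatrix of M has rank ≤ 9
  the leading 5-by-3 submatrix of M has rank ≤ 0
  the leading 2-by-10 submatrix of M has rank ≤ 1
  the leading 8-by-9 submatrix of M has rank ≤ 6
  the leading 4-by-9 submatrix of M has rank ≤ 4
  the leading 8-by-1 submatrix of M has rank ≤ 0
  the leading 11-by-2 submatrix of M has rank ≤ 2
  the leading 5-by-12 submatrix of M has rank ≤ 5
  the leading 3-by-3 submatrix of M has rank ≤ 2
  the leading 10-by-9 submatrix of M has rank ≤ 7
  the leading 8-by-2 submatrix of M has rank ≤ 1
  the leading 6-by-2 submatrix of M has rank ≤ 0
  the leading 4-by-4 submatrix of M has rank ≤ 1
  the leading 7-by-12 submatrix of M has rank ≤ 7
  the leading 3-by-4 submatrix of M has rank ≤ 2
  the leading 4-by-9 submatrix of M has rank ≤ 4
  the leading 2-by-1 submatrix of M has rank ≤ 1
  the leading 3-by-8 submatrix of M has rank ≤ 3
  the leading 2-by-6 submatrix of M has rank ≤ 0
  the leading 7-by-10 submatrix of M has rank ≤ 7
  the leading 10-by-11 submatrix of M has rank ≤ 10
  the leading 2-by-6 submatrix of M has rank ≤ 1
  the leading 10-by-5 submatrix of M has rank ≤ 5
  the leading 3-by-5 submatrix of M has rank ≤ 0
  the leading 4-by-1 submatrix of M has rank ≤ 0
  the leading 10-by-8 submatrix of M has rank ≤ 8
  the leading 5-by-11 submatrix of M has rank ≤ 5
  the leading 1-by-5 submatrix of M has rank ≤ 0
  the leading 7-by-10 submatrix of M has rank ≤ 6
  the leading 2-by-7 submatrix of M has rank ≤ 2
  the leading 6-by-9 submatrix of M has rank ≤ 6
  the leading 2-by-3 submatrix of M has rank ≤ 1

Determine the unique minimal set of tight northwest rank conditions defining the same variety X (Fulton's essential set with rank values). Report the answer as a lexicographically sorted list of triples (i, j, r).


Computing R[i][j] = min implied NW-rank bound (n=12, 33 conditions):

  R[1]: 0 | 0 | 0 | 0 | 0 | 0 | 1 | 1 | 1 | 1 | 1 | 1
  R[2]: 0 | 0 | 0 | 0 | 0 | 0 | 1 | 1 | 1 | 1 | 2 | 2
  R[3]: 0 | 0 | 0 | 0 | 0 | 1 | 2 | 2 | 2 | 2 | 3 | 3
  R[4]: 0 | 0 | 0 | 1 | 1 | 2 | 3 | 3 | 3 | 3 | 4 | 4
  R[5]: 0 | 0 | 0 | 1 | 2 | 3 | 4 | 4 | 4 | 4 | 5 | 5
  R[6]: 0 | 0 | 1 | 2 | 3 | 4 | 5 | 5 | 5 | 5 | 6 | 6
  R[7]: 0 | 1 | 2 | 3 | 4 | 5 | 6 | 6 | 6 | 6 | 7 | 7
  R[8]: 0 | 1 | 2 | 3 | 4 | 5 | 6 | 6 | 6 | 7 | 8 | 8
  R[9]: 1 | 2 | 3 | 4 | 5 | 6 | 7 | 7 | 7 | 8 | 9 | 9
  R[10]: 1 | 2 | 3 | 4 | 5 | 6 | 7 | 7 | 7 | 8 | 9 | 10
  R[11]: 1 | 2 | 3 | 4 | 5 | 6 | 7 | 8 | 8 | 9 | 10 | 11
  R[12]: 1 | 2 | 3 | 4 | 5 | 6 | 7 | 8 | 9 | 10 | 11 | 12

giving w = (7, 11, 6, 4, 5, 3, 2, 10, 1, 12, 8, 9) via Δ²R.

Fulton essential set (8 of the 34 Rothe cells):

[(2, 6, 0), (2, 10, 1), (3, 5, 0), (5, 3, 0), (6, 2, 0), (8, 1, 0), (8, 9, 6), (10, 9, 7)]


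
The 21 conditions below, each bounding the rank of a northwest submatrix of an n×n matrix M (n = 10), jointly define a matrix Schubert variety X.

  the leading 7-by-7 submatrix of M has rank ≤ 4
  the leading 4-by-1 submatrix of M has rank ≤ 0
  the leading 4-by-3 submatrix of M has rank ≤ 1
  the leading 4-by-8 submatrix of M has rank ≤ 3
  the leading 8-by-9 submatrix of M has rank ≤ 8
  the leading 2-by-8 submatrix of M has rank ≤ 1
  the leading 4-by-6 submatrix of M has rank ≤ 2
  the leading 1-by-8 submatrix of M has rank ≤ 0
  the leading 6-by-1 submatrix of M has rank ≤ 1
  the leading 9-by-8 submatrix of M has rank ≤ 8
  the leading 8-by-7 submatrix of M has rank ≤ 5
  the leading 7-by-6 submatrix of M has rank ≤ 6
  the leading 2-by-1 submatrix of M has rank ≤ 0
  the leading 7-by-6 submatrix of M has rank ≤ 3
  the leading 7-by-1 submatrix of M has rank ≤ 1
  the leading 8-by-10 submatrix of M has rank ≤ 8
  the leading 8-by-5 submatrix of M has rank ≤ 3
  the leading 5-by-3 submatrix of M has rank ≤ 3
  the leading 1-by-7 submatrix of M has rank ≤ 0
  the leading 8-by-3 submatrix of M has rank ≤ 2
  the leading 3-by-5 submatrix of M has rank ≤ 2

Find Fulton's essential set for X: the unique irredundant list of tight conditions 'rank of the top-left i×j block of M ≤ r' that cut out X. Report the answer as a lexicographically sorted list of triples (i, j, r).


The tightest implied rank at each (i,j), from the 21 conditions:

  row 1: 0, 0, 0, 0, 0, 0, 0, 0, 1, 1
  row 2: 0, 1, 1, 1, 1, 1, 1, 1, 2, 2
  row 3: 0, 1, 1, 2, 2, 2, 2, 2, 3, 3
  row 4: 0, 1, 1, 2, 2, 2, 3, 3, 4, 4
  row 5: 1, 2, 2, 3, 3, 3, 4, 4, 5, 5
  row 6: 1, 2, 2, 3, 3, 3, 4, 5, 6, 6
  row 7: 1, 2, 2, 3, 3, 3, 4, 5, 6, 7
  row 8: 1, 2, 2, 3, 3, 4, 5, 6, 7, 8
  row 9: 1, 2, 3, 4, 4, 5, 6, 7, 8, 9
  row 10: 1, 2, 3, 4, 5, 6, 7, 8, 9, 10

second differences of R give the permutation w = (9, 2, 4, 7, 1, 8, 10, 6, 3, 5).

7 SE-corners of the 23-cell Rothe diagram give Ess(w):

[(1, 8, 0), (4, 1, 0), (4, 3, 1), (4, 6, 2), (7, 6, 3), (8, 3, 2), (8, 5, 3)]


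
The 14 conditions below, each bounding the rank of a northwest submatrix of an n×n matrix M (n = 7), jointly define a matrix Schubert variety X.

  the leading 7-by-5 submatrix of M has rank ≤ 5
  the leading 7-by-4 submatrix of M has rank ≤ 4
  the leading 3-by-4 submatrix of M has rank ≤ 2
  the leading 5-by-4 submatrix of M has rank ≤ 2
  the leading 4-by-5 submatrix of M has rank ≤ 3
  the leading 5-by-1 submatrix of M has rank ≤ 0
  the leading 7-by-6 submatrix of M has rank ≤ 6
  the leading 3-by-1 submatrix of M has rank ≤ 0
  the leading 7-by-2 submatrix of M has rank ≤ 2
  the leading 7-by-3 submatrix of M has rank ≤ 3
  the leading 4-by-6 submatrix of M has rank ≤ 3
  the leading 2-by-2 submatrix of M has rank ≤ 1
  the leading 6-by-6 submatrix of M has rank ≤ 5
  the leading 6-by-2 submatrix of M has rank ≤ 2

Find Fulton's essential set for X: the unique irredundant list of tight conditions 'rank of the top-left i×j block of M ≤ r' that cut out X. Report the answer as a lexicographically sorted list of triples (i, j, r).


The tightest implied rank at each (i,j), from the 14 conditions:

  R[1]: 0, 1, 1, 1, 1, 1, 1
  R[2]: 0, 1, 2, 2, 2, 2, 2
  R[3]: 0, 1, 2, 2, 3, 3, 3
  R[4]: 0, 1, 2, 2, 3, 3, 4
  R[5]: 0, 1, 2, 2, 3, 4, 5
  R[6]: 1, 2, 3, 3, 4, 5, 6
  R[7]: 1, 2, 3, 4, 5, 6, 7

second differences of R give the permutation w = (2, 3, 5, 7, 6, 1, 4).

Rothe diagram D(w) (9 cells), 3 SE-corners (essential conditions):

[(4, 6, 3), (5, 1, 0), (5, 4, 2)]


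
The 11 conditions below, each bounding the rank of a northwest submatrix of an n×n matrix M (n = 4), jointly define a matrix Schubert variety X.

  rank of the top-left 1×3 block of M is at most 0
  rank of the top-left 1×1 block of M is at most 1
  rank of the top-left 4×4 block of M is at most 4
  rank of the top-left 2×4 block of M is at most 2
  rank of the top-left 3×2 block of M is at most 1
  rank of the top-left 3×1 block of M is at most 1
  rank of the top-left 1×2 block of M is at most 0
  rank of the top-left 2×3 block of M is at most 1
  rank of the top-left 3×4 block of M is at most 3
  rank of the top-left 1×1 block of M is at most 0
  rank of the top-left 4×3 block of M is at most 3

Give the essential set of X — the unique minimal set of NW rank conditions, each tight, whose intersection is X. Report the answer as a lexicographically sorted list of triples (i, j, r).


Reconstructing r_w from the 11 given conditions:

  R[1]: 0  0  0  1
  R[2]: 1  1  1  2
  R[3]: 1  1  2  3
  R[4]: 1  2  3  4

reading off 1-entries of Δ²R: w = (4, 1, 3, 2).

Fulton essential set (2 of the 4 Rothe cells):

[(1, 3, 0), (3, 2, 1)]


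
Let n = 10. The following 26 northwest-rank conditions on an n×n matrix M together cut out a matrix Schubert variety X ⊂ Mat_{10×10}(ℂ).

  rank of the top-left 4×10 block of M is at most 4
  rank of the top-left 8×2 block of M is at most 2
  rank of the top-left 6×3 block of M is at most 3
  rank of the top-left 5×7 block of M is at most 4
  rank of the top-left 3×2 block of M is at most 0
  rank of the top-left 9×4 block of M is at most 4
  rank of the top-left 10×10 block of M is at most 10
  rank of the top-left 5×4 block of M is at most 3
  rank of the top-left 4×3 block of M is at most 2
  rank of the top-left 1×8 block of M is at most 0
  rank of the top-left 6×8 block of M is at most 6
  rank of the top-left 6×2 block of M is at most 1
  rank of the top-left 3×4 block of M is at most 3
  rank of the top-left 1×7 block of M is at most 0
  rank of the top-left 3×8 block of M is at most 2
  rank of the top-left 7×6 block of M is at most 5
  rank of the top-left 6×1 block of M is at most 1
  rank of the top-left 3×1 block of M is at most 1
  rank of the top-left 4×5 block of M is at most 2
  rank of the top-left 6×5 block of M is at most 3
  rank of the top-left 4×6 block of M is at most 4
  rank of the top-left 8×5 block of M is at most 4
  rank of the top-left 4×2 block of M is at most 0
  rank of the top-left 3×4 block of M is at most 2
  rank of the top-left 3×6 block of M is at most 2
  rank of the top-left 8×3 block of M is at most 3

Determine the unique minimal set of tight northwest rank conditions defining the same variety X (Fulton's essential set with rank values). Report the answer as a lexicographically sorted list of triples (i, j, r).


Rank table r_w(10×10) implied by the 26 constraints:

  R[1]: 0  0  0  0  0  0  0  0  1  1
  R[2]: 0  0  1  1  1  1  1  1  2  2
  R[3]: 0  0  1  2  2  2  2  2  3  3
  R[4]: 0  0  1  2  2  3  3  3  4  4
  R[5]: 1  1  2  3  3  4  4  4  5  5
  R[6]: 1  1  2  3  3  4  5  5  6  6
  R[7]: 1  2  3  4  4  5  6  6  7  7
  R[8]: 1  2  3  4  4  5  6  7  8  8
  R[9]: 1  2  3  4  5  6  7  8  9  9
  R[10]: 1  2  3  4  5  6  7  8  9  10

second differences of R give the permutation w = (9, 3, 4, 6, 1, 7, 2, 8, 5, 10).

6 SE-corners of the 18-cell Rothe diagram give Ess(w):

[(1, 8, 0), (4, 2, 0), (4, 5, 2), (6, 2, 1), (6, 5, 3), (8, 5, 4)]
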